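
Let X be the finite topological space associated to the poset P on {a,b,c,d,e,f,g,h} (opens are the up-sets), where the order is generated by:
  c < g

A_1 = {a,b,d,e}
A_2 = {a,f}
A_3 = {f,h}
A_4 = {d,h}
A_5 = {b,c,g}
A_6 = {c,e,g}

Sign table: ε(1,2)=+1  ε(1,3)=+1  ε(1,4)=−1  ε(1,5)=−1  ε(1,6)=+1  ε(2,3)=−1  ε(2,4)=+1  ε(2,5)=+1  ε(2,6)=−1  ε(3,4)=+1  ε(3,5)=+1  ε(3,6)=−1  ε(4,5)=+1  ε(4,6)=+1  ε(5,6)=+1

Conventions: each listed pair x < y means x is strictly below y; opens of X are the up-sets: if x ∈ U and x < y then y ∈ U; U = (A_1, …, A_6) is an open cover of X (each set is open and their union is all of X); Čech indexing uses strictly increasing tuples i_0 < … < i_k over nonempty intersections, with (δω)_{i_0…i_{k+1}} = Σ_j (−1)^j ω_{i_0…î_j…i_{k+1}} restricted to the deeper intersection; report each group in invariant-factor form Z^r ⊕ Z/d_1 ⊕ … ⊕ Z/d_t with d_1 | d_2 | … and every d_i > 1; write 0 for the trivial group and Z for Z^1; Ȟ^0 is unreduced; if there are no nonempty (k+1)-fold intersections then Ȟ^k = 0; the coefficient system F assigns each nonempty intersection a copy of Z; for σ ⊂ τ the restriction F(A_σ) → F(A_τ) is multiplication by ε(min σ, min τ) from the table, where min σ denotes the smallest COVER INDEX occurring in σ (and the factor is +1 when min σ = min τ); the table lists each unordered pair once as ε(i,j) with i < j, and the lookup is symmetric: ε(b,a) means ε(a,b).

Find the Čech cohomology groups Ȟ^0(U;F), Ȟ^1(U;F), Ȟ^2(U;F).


Ȟ^0 ≅ 0, Ȟ^1 ≅ Z ⊕ Z/2, Ȟ^2 ≅ 0

nerve simplices:
  A12={a} A14={d} A15={b} A16={e} A23={f} A34={h} A56={c,g}
C dims 6,7; δ0: rk 6, SNF 1^5·2
degree 0: 6−6−0 = 0 → Ȟ^0 ≅ 0
degree 1: 7−0−6 = 1 plus torsion [2] → Ȟ^1 ≅ Z ⊕ Z/2
degree 2: 0−0−0 = 0 → Ȟ^2 ≅ 0


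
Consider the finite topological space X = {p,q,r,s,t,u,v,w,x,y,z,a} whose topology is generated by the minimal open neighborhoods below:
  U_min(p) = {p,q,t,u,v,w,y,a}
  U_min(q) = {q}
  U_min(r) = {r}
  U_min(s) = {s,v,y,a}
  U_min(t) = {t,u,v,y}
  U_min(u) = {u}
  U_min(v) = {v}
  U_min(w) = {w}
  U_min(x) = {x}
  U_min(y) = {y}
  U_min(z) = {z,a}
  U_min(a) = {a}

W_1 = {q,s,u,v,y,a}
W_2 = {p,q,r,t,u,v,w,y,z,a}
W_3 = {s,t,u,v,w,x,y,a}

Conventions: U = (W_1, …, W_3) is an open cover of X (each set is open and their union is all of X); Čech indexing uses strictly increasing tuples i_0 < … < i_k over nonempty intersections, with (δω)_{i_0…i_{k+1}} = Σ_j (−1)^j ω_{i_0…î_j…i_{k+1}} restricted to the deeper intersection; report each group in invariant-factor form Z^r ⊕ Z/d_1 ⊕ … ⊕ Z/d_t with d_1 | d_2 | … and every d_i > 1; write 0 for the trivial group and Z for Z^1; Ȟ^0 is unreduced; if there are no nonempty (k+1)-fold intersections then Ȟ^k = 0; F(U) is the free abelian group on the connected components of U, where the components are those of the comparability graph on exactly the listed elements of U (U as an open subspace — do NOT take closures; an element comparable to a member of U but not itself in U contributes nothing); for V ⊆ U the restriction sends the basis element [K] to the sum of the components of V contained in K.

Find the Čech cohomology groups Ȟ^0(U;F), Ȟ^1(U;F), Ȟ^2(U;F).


Ȟ^0 = Z^3; Ȟ^1 = Z; Ȟ^2 = 0

intersection data:
  W12={q,u,v,y,a} W13={s,u,v,y,a} W23={t,u,v,w,y,a}
  W123={u,v,y,a}
components per intersection:
  W1: {q} {s,v,y,a} {u}
  W2: {p,q,t,u,v,w,y,z,a} {r}
  W3: {s,t,u,v,y,a} {w} {x}
  W12: {q} {u} {v} {y} {a}
  W13: {s,v,y,a} {u}
  W23: {t,u,v,y} {w} {a}
  W123: {u} {v} {y} {a}
C dims 8,10,4; δ0: rk 5, SNF 1^5; δ1: rk 4, SNF 1^4
Ȟ^0 = (8 − 5) − 0 = 3, so Ȟ^0 ≅ Z^3
Ȟ^1 = (10 − 4) − 5 = 1, so Ȟ^1 ≅ Z
Ȟ^2 = (4 − 0) − 4 = 0, so Ȟ^2 ≅ 0


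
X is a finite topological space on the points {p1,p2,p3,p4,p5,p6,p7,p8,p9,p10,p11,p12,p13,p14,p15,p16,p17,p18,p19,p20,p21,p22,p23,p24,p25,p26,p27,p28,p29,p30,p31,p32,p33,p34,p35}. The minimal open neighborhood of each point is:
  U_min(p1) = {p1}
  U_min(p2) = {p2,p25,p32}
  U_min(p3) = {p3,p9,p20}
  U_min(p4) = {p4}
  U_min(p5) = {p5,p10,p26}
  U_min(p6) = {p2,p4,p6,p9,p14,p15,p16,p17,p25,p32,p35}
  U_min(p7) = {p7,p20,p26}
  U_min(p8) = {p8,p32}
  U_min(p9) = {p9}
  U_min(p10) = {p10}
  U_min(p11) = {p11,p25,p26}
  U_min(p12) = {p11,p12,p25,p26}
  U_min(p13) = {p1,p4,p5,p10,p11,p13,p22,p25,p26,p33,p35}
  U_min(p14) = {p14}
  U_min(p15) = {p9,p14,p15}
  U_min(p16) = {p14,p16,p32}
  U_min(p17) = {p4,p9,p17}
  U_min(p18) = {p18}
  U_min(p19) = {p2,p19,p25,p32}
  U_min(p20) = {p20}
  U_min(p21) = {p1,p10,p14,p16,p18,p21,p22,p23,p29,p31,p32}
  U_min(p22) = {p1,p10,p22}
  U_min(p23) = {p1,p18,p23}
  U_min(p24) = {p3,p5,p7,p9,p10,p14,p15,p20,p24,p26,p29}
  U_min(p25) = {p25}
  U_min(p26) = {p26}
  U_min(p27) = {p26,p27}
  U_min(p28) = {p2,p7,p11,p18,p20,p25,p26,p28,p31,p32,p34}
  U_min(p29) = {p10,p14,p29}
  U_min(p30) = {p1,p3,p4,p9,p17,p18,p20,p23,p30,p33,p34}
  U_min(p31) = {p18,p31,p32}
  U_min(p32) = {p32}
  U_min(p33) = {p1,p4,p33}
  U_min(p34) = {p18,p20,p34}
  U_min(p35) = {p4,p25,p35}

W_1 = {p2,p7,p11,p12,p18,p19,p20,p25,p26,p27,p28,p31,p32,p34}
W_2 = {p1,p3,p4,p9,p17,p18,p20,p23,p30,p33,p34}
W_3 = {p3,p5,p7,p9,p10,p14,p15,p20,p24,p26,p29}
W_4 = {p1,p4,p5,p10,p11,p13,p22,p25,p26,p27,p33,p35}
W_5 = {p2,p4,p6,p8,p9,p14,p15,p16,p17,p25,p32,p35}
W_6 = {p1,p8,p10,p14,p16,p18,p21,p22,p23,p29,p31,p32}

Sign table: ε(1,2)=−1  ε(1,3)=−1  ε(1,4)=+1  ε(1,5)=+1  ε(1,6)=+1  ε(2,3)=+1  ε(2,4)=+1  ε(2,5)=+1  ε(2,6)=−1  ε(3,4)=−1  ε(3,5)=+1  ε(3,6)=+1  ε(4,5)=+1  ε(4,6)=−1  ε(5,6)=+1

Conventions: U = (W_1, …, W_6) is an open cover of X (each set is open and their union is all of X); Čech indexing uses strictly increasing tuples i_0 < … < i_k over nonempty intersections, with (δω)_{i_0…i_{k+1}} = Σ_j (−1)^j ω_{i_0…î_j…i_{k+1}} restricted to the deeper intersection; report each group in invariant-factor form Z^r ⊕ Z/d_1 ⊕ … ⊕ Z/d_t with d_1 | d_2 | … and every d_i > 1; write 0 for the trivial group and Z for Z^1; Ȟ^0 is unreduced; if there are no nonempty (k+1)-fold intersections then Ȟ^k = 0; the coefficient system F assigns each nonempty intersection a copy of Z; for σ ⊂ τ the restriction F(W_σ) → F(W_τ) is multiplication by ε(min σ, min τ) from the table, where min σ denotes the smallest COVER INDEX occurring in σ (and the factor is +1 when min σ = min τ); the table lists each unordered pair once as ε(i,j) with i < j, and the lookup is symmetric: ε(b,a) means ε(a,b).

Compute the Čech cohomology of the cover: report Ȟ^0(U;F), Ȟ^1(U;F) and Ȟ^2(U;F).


nonempty overlaps:
  W12={p18,p20,p34} W13={p7,p20,p26} W14={p11,p25,p26,p27} W15={p2,p25,p32} W16={p18,p31,p32} W23={p3,p9,p20} W24={p1,p4,p33} W25={p4,p9,p17} W26={p1,p18,p23} W34={p5,p10,p26} W35={p9,p14,p15} W36={p10,p14,p29} W45={p4,p25,p35} W46={p1,p10,p22} W56={p8,p14,p16,p32}
  W123={p20} W126={p18} W134={p26} W145={p25} W156={p32} W235={p9} W245={p4} W246={p1} W346={p10} W356={p14}
C dims 6,15,10; δ0: rk 6, SNF 1^5·2; δ1: rk 9, SNF 1^9
degree 0: 6−6−0 = 0 → Ȟ^0 ≅ 0
degree 1: 15−9−6 = 0 plus torsion [2] → Ȟ^1 ≅ Z/2
degree 2: 10−0−9 = 1 → Ȟ^2 ≅ Z

Ȟ^0 = 0, Ȟ^1 = Z/2, Ȟ^2 = Z


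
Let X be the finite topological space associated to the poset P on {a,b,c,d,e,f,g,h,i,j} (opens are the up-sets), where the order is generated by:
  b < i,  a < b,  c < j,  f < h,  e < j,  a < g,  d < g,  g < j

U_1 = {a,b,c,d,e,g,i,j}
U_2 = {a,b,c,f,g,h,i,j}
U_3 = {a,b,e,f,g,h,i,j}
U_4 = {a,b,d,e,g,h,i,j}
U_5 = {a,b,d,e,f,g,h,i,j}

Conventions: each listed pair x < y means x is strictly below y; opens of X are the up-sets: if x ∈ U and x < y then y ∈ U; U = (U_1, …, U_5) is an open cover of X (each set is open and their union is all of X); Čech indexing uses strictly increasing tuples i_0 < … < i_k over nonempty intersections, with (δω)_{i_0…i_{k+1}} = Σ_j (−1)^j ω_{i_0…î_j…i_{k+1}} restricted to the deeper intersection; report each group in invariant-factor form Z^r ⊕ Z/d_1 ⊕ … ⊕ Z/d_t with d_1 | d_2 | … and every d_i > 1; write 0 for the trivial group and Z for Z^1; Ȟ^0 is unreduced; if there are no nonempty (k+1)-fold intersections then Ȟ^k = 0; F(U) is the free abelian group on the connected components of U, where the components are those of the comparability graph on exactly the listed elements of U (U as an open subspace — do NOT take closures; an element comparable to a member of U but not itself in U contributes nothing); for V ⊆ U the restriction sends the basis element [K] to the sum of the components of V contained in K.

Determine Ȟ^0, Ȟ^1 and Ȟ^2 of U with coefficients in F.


Ȟ^0 = Z^2; Ȟ^1 = 0; Ȟ^2 = 0

nerve of the cover:
  U12={a,b,c,g,i,j} U13={a,b,e,g,i,j} U14={a,b,d,e,g,i,j} U15={a,b,d,e,g,i,j} U23={a,b,f,g,h,i,j} U24={a,b,g,h,i,j} U25={a,b,f,g,h,i,j} U34={a,b,e,g,h,i,j} U35={a,b,e,f,g,h,i,j} U45={a,b,d,e,g,h,i,j}
  U123={a,b,g,i,j} U124={a,b,g,i,j} U125={a,b,g,i,j} U134={a,b,e,g,i,j} U135={a,b,e,g,i,j} U145={a,b,d,e,g,i,j} U234={a,b,g,h,i,j} U235={a,b,f,g,h,i,j} U245={a,b,g,h,i,j} U345={a,b,e,g,h,i,j}
  U1234={a,b,g,i,j} U1235={a,b,g,i,j} U1245={a,b,g,i,j} U1345={a,b,e,g,i,j} U2345={a,b,g,h,i,j}
  U12345={a,b,g,i,j}
components per intersection:
  U1: {a,b,c,d,e,g,i,j}
  U2: {a,b,c,g,i,j} {f,h}
  U3: {a,b,e,g,i,j} {f,h}
  U4: {a,b,d,e,g,i,j} {h}
  U5: {a,b,d,e,g,i,j} {f,h}
  U12: {a,b,c,g,i,j}
  U13: {a,b,e,g,i,j}
  U14: {a,b,d,e,g,i,j}
  U15: {a,b,d,e,g,i,j}
  U23: {a,b,g,i,j} {f,h}
  U24: {a,b,g,i,j} {h}
  U25: {a,b,g,i,j} {f,h}
  U34: {a,b,e,g,i,j} {h}
  U35: {a,b,e,g,i,j} {f,h}
  U45: {a,b,d,e,g,i,j} {h}
  U123: {a,b,g,i,j}
  U124: {a,b,g,i,j}
  U125: {a,b,g,i,j}
  U134: {a,b,e,g,i,j}
  U135: {a,b,e,g,i,j}
  U145: {a,b,d,e,g,i,j}
  U234: {a,b,g,i,j} {h}
  U235: {a,b,g,i,j} {f,h}
  U245: {a,b,g,i,j} {h}
  U345: {a,b,e,g,i,j} {h}
  U1234: {a,b,g,i,j}
  U1235: {a,b,g,i,j}
  U1245: {a,b,g,i,j}
  U1345: {a,b,e,g,i,j}
  U2345: {a,b,g,i,j} {h}
  U12345: {a,b,g,i,j}
C dims 9,16,14,6; δ0: rk 7, SNF 1^7; δ1: rk 9, SNF 1^9; δ2: rk 5, SNF 1^5
Ȟ^0 = (9 − 7) − 0 = 2, so Ȟ^0 ≅ Z^2
Ȟ^1 = (16 − 9) − 7 = 0, so Ȟ^1 ≅ 0
Ȟ^2 = (14 − 5) − 9 = 0, so Ȟ^2 ≅ 0


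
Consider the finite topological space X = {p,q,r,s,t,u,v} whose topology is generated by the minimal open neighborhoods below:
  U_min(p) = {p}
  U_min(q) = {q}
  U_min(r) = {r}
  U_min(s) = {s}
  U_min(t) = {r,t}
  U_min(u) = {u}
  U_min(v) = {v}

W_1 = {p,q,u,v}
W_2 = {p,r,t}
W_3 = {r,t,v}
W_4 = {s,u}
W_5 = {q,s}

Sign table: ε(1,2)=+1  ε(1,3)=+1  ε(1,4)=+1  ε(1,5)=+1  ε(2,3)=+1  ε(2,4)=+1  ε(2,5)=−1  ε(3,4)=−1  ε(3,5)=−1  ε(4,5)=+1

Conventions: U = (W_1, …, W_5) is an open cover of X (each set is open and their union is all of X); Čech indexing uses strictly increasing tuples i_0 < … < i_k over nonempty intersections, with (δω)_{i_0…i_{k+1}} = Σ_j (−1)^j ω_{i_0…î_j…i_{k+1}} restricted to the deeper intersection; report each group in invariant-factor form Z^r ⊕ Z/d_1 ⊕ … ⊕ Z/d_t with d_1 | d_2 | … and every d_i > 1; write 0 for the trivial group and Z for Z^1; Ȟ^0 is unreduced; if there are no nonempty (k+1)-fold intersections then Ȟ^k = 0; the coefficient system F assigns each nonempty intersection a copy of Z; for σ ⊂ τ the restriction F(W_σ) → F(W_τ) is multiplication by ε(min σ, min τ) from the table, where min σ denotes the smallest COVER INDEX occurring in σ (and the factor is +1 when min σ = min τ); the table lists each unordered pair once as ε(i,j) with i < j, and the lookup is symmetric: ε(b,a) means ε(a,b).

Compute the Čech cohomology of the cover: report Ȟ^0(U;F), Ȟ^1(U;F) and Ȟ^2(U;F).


Ȟ^0 ≅ Z, Ȟ^1 ≅ Z^2, Ȟ^2 ≅ 0

nerve simplices:
  W12={p} W13={v} W14={u} W15={q} W23={r,t} W45={s}
C dims 5,6; δ0: rk 4, SNF 1^4
degree 0: 5−4−0 = 1 → Ȟ^0 ≅ Z
degree 1: 6−0−4 = 2 → Ȟ^1 ≅ Z^2
degree 2: 0−0−0 = 0 → Ȟ^2 ≅ 0


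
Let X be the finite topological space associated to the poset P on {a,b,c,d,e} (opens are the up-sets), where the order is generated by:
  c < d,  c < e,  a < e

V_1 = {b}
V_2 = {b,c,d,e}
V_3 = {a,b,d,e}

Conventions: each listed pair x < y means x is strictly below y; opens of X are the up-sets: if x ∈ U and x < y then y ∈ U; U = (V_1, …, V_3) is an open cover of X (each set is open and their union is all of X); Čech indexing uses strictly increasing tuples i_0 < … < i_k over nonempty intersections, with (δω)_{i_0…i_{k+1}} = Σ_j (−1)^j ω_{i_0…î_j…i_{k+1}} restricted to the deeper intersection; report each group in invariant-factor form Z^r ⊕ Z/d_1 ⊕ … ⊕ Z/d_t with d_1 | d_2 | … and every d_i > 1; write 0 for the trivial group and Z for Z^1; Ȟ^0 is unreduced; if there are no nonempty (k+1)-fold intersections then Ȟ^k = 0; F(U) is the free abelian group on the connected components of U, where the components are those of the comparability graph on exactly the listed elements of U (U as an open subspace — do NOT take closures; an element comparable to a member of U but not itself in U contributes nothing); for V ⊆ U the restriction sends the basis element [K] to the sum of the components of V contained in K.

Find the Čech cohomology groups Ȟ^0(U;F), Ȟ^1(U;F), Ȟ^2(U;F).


Ȟ^0 ≅ Z^2,  Ȟ^1 ≅ 0,  Ȟ^2 ≅ 0

nerve simplices:
  V12={b} V13={b} V23={b,d,e}
  V123={b}
components per intersection:
  V1: {b}
  V2: {b} {c,d,e}
  V3: {a,e} {b} {d}
  V12: {b}
  V13: {b}
  V23: {b} {d} {e}
  V123: {b}
C dims 6,5,1; δ0: rk 4, SNF 1^4; δ1: rk 1, SNF 1^1
degree 0: 6−4−0 = 2 → Ȟ^0 ≅ Z^2
degree 1: 5−1−4 = 0 → Ȟ^1 ≅ 0
degree 2: 1−0−1 = 0 → Ȟ^2 ≅ 0


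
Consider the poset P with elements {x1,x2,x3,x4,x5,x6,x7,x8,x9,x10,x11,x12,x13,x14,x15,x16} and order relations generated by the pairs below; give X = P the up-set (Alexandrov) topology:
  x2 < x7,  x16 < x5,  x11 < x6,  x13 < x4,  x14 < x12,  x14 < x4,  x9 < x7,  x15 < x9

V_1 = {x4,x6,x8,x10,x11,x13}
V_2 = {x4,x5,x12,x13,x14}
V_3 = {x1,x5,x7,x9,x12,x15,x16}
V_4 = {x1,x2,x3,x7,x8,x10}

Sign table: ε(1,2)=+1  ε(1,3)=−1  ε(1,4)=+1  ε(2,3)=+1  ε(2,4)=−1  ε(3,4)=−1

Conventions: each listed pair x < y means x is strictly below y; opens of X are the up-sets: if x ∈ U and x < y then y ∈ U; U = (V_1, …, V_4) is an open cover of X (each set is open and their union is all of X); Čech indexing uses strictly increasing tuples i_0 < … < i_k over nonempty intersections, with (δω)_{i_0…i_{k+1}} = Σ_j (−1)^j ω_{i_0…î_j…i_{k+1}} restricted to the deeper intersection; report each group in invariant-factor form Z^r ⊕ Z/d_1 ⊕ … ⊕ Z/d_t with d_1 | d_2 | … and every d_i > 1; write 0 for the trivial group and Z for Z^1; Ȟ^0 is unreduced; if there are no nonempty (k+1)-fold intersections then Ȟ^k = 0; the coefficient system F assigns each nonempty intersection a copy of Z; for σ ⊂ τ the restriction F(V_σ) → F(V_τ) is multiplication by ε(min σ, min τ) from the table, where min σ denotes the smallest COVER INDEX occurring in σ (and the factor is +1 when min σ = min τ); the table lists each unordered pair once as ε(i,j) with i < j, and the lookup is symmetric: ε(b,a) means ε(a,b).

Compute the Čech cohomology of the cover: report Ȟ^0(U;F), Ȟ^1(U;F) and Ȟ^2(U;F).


nerve simplices:
  V12={x4,x13} V14={x8,x10} V23={x5,x12} V34={x1,x7}
C dims 4,4; δ0: rk 4, SNF 1^3·2
degree 0: 4−4−0 = 0 → Ȟ^0 ≅ 0
degree 1: 4−0−4 = 0 plus torsion [2] → Ȟ^1 ≅ Z/2
degree 2: 0−0−0 = 0 → Ȟ^2 ≅ 0

Ȟ^0 = 0; Ȟ^1 = Z/2; Ȟ^2 = 0


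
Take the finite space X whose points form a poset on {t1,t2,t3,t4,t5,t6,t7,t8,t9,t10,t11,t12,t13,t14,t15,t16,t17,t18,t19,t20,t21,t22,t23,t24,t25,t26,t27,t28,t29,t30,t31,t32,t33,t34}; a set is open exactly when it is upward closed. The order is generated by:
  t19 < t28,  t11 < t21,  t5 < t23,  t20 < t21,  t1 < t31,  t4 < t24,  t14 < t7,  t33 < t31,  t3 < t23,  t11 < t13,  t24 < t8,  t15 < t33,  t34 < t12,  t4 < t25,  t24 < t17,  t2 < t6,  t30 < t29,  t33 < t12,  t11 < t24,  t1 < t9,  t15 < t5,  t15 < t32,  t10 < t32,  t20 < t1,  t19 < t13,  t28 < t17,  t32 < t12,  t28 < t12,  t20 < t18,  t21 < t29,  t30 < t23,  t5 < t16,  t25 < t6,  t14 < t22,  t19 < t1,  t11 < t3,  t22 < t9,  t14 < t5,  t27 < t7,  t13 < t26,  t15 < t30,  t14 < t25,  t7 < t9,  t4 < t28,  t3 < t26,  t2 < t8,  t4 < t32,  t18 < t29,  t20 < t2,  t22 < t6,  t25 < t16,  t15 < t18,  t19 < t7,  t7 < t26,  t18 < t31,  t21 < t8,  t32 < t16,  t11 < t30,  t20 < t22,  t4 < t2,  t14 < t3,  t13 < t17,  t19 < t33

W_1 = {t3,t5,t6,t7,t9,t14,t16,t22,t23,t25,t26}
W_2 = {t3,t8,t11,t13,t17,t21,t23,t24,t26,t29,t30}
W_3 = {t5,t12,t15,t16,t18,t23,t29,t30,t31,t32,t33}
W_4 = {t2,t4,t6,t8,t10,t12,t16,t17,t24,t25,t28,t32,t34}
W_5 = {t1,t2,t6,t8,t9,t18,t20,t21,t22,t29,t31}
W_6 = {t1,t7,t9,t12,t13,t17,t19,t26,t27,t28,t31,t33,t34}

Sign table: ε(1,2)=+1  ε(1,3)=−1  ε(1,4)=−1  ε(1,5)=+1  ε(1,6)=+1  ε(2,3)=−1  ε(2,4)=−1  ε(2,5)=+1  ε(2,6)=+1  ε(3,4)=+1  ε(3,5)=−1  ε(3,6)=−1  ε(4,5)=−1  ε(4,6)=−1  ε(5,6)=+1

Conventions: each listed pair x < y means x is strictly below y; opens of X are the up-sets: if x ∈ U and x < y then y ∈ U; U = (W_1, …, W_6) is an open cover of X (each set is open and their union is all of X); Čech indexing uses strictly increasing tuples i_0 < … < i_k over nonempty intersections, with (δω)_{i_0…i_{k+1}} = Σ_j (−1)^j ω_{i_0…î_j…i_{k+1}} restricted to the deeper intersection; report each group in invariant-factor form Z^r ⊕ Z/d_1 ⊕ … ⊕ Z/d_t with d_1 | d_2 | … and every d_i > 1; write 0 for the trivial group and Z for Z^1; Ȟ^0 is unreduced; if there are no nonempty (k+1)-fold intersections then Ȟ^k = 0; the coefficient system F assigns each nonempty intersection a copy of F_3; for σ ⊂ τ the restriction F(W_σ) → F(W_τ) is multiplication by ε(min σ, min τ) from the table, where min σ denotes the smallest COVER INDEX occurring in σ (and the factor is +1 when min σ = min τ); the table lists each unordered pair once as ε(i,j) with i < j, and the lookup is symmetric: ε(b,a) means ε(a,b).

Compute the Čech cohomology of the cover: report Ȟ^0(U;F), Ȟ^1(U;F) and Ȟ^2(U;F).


Ȟ^0 ≅ Z/3, Ȟ^1 ≅ 0 and Ȟ^2 ≅ 0

cover nerve:
  W12={t3,t23,t26} W13={t5,t16,t23} W14={t6,t16,t25} W15={t6,t9,t22} W16={t7,t9,t26} W23={t23,t29,t30} W24={t8,t17,t24} W25={t8,t21,t29} W26={t13,t17,t26} W34={t12,t16,t32} W35={t18,t29,t31} W36={t12,t31,t33} W45={t2,t6,t8} W46={t12,t17,t28,t34} W56={t1,t9,t31}
  W123={t23} W126={t26} W134={t16} W145={t6} W156={t9} W235={t29} W245={t8} W246={t17} W346={t12} W356={t31}
C dims 6,15,10; δ0: rk_F3 5; δ1: rk_F3 10
Ȟ^0: (6−5)−0=1 ⇒ Z/3
Ȟ^1: (15−10)−5=0 ⇒ 0
Ȟ^2: (10−0)−10=0 ⇒ 0


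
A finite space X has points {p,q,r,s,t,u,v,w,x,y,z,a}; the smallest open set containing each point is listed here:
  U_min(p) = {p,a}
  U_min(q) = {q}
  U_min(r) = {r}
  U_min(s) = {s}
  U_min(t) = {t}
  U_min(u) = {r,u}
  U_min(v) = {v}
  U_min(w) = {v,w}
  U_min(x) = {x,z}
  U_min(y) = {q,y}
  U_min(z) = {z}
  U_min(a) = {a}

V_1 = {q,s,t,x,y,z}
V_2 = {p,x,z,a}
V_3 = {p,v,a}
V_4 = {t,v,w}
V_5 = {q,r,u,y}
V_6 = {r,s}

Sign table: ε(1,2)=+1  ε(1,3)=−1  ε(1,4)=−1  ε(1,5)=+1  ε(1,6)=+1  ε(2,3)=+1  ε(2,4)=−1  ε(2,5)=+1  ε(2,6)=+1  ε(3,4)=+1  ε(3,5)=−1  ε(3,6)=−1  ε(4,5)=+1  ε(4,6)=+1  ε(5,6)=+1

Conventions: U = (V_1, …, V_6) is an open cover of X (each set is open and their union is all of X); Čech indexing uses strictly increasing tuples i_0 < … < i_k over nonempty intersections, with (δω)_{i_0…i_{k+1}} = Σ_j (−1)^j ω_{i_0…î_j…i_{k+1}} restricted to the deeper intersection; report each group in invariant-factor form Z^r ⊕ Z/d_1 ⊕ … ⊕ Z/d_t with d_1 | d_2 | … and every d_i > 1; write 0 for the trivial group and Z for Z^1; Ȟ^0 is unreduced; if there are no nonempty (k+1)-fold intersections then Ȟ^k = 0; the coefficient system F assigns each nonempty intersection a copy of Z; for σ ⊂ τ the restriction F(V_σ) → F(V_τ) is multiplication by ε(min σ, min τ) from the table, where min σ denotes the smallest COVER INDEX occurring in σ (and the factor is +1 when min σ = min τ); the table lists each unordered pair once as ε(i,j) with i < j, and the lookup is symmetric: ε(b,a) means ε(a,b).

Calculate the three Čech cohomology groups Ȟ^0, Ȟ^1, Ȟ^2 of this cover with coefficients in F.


Ȟ^0(U;F) ≅ 0, Ȟ^1(U;F) ≅ Z ⊕ Z/2 and Ȟ^2(U;F) ≅ 0

nerve simplices:
  V12={x,z} V14={t} V15={q,y} V16={s} V23={p,a} V34={v} V56={r}
C dims 6,7; δ0: rk 6, SNF 1^5·2
degree 0: 6−6−0 = 0 → Ȟ^0 ≅ 0
degree 1: 7−0−6 = 1 plus torsion [2] → Ȟ^1 ≅ Z ⊕ Z/2
degree 2: 0−0−0 = 0 → Ȟ^2 ≅ 0


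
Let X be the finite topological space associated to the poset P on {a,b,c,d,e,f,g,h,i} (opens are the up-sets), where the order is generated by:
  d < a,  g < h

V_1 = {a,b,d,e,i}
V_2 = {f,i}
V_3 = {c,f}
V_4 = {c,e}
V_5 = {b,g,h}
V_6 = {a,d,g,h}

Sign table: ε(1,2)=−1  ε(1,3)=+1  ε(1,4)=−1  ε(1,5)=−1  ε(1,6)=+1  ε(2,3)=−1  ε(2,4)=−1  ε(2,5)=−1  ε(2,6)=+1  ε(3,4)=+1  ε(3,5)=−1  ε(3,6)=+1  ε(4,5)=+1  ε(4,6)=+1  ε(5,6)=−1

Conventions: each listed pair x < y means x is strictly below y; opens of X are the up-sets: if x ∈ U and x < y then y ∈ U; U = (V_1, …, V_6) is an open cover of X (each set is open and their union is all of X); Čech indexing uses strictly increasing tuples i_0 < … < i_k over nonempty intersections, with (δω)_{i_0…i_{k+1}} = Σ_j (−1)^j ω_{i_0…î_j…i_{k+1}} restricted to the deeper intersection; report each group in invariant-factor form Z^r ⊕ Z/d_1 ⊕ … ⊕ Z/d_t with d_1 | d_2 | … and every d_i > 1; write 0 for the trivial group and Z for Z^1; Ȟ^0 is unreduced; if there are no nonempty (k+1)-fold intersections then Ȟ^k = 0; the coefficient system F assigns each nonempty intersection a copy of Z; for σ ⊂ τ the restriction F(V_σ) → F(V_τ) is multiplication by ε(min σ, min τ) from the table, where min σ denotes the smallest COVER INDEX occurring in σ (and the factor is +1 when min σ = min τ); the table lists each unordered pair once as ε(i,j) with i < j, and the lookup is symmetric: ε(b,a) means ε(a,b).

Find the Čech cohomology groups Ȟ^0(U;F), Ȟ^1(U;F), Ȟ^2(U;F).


nonempty intersections:
  V12={i} V14={e} V15={b} V16={a,d} V23={f} V34={c} V56={g,h}
C dims 6,7; δ0: rk 6, SNF 1^5·2
Ȟ^0: (6−6)−0=0 ⇒ 0
Ȟ^1: (7−0)−6=1 plus torsion [2] ⇒ Z ⊕ Z/2
Ȟ^2: (0−0)−0=0 ⇒ 0

Ȟ^0 = 0, Ȟ^1 = Z ⊕ Z/2 and Ȟ^2 = 0


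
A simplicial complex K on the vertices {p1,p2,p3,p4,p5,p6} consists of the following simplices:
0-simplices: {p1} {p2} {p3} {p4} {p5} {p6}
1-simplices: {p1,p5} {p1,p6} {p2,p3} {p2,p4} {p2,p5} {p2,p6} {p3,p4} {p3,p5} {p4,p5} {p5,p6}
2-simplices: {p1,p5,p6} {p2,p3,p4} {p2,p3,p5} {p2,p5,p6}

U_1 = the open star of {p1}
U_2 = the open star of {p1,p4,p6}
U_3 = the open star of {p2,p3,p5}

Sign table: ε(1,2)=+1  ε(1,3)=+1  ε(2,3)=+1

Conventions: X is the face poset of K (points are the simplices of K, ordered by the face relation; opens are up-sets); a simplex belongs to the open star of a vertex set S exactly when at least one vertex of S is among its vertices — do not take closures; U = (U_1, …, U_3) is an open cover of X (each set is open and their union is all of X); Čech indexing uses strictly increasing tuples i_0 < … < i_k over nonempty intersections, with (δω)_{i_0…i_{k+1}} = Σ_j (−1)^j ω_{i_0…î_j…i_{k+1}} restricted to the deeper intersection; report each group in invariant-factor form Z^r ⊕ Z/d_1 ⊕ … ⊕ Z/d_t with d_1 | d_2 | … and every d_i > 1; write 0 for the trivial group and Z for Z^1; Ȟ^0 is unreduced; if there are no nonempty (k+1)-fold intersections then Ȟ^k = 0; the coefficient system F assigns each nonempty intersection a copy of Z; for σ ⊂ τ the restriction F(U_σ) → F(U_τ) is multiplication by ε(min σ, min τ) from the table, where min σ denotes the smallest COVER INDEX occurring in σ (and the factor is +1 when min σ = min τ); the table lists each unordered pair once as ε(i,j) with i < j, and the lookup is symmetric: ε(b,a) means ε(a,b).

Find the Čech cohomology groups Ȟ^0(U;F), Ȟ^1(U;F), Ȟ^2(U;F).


Ȟ^0(U;F) ≅ Z, Ȟ^1(U;F) ≅ 0 and Ȟ^2(U;F) ≅ 0

intersection data:
  U1={{p1},{p1,p5},{p1,p6},{p1,p5,p6}} U2={{p1},{p4},{p6},{p1,p5},{p1,p6},{p2,p4},{p2,p6},{p3,p4},{p4,p5},{p5,p6},{p1,p5,p6},{p2,p3,p4},{p2,p5,p6}} U3={{p2},{p3},{p5},{p1,p5},{p2,p3},{p2,p4},{p2,p5},{p2,p6},{p3,p4},{p3,p5},{p4,p5},{p5,p6},{p1,p5,p6},{p2,p3,p4},{p2,p3,p5},{p2,p5,p6}}
  U12={{p1},{p1,p5},{p1,p6},{p1,p5,p6}} U13={{p1,p5},{p1,p5,p6}} U23={{p1,p5},{p2,p4},{p2,p6},{p3,p4},{p4,p5},{p5,p6},{p1,p5,p6},{p2,p3,p4},{p2,p5,p6}}
  U123={{p1,p5},{p1,p5,p6}}
C dims 3,3,1; δ0: rk 2, SNF 1^2; δ1: rk 1, SNF 1^1
Ȟ^0 = (3 − 2) − 0 = 1, so Ȟ^0 ≅ Z
Ȟ^1 = (3 − 1) − 2 = 0, so Ȟ^1 ≅ 0
Ȟ^2 = (1 − 0) − 1 = 0, so Ȟ^2 ≅ 0


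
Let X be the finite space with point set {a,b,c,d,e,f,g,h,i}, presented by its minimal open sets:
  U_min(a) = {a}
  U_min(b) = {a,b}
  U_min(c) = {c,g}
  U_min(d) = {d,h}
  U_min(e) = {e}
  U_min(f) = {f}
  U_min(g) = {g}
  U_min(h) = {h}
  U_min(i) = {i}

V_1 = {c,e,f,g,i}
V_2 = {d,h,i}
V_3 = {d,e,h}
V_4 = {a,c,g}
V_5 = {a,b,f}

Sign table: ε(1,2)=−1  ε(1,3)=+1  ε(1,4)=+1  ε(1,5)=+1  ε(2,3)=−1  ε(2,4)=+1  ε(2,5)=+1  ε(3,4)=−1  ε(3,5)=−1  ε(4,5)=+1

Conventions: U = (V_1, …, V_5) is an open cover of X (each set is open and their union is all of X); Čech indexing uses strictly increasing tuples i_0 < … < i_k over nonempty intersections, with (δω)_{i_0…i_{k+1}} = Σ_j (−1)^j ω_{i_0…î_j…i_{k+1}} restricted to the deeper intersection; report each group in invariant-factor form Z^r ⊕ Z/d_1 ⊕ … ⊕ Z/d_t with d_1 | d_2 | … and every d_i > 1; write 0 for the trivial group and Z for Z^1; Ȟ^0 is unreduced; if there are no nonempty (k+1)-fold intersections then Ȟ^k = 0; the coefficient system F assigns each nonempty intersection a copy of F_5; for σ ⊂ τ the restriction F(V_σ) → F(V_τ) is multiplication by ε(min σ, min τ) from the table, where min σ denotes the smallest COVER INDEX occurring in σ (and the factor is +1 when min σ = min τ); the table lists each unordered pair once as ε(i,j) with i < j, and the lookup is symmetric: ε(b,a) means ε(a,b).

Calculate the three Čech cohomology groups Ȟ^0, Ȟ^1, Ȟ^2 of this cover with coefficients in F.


cover nerve:
  V12={i} V13={e} V14={c,g} V15={f} V23={d,h} V45={a}
C dims 5,6; δ0: rk_F5 4
Ȟ^0: (5−4)−0=1 ⇒ Z/5
Ȟ^1: (6−0)−4=2 ⇒ Z/5 ⊕ Z/5
Ȟ^2: (0−0)−0=0 ⇒ 0

Ȟ^0 ≅ Z/5; Ȟ^1 ≅ Z/5 ⊕ Z/5; Ȟ^2 ≅ 0


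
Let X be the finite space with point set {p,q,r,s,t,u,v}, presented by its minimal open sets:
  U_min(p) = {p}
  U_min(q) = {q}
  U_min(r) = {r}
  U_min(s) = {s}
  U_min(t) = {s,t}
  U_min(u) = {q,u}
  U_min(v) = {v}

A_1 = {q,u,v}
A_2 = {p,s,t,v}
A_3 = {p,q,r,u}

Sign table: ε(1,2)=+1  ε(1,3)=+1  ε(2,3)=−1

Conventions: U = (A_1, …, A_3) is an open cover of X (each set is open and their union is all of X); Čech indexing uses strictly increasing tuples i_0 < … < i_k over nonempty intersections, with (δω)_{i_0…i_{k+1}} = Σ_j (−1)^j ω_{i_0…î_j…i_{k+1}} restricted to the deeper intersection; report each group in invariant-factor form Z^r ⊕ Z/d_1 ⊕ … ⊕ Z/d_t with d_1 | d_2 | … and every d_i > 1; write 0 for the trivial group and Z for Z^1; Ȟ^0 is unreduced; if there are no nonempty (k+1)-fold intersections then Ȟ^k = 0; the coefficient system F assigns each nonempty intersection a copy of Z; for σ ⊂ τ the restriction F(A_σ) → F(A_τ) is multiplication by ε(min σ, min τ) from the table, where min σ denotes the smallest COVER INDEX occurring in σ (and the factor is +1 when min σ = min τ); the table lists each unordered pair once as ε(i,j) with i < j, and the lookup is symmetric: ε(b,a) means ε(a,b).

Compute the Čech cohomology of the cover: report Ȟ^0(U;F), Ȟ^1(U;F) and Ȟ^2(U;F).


nonempty overlaps:
  A12={v} A13={q,u} A23={p}
C dims 3,3; δ0: rk 3, SNF 1^2·2
degree 0: 3−3−0 = 0 → Ȟ^0 ≅ 0
degree 1: 3−0−3 = 0 plus torsion [2] → Ȟ^1 ≅ Z/2
degree 2: 0−0−0 = 0 → Ȟ^2 ≅ 0

Ȟ^0 ≅ 0, Ȟ^1 ≅ Z/2 and Ȟ^2 ≅ 0


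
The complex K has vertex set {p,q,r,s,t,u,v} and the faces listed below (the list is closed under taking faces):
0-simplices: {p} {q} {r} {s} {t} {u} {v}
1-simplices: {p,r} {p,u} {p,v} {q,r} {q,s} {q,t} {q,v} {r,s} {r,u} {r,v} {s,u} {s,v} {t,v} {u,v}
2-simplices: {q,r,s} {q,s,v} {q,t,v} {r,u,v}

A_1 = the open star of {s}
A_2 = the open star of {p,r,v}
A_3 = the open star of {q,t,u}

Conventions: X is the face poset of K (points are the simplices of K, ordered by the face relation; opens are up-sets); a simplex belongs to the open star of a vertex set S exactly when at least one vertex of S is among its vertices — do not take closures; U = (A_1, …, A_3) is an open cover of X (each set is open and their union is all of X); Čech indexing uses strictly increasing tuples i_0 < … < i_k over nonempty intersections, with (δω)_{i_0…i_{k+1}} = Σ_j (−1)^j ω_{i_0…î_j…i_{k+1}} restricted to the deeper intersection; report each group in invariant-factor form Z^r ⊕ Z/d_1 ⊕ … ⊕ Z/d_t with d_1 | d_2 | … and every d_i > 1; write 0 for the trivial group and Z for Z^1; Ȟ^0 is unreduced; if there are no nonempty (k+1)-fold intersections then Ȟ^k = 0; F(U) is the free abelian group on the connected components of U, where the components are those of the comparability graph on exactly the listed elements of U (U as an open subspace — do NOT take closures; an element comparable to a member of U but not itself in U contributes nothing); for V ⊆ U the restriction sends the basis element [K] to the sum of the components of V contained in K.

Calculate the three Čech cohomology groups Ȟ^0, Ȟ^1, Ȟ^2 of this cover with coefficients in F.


nerve of the cover:
  A1={{s},{q,s},{r,s},{s,u},{s,v},{q,r,s},{q,s,v}} A2={{p},{r},{v},{p,r},{p,u},{p,v},{q,r},{q,v},{r,s},{r,u},{r,v},{s,v},{t,v},{u,v},{q,r,s},{q,s,v},{q,t,v},{r,u,v}} A3={{q},{t},{u},{p,u},{q,r},{q,s},{q,t},{q,v},{r,u},{s,u},{t,v},{u,v},{q,r,s},{q,s,v},{q,t,v},{r,u,v}}
  A12={{r,s},{s,v},{q,r,s},{q,s,v}} A13={{q,s},{s,u},{q,r,s},{q,s,v}} A23={{p,u},{q,r},{q,v},{r,u},{t,v},{u,v},{q,r,s},{q,s,v},{q,t,v},{r,u,v}}
  A123={{q,r,s},{q,s,v}}
components per intersection:
  A1: {{s},{q,s},{r,s},{s,u},{s,v},{q,r,s},{q,s,v}}
  A2: {{p},{r},{v},{p,r},{p,u},{p,v},{q,r},{q,v},{r,s},{r,u},{r,v},{s,v},{t,v},{u,v},{q,r,s},{q,s,v},{q,t,v},{r,u,v}}
  A3: {{q},{t},{q,r},{q,s},{q,t},{q,v},{t,v},{q,r,s},{q,s,v},{q,t,v}} {{u},{p,u},{r,u},{s,u},{u,v},{r,u,v}}
  A12: {{r,s},{q,r,s}} {{s,v},{q,s,v}}
  A13: {{q,s},{q,r,s},{q,s,v}} {{s,u}}
  A23: {{p,u}} {{q,r},{q,r,s}} {{q,v},{t,v},{q,s,v},{q,t,v}} {{r,u},{u,v},{r,u,v}}
  A123: {{q,r,s}} {{q,s,v}}
C dims 4,8,2; δ0: rk 3, SNF 1^3; δ1: rk 2, SNF 1^2
Ȟ^0 = (4 − 3) − 0 = 1, so Ȟ^0 ≅ Z
Ȟ^1 = (8 − 2) − 3 = 3, so Ȟ^1 ≅ Z^3
Ȟ^2 = (2 − 0) − 2 = 0, so Ȟ^2 ≅ 0

Ȟ^0 = Z; Ȟ^1 = Z^3; Ȟ^2 = 0


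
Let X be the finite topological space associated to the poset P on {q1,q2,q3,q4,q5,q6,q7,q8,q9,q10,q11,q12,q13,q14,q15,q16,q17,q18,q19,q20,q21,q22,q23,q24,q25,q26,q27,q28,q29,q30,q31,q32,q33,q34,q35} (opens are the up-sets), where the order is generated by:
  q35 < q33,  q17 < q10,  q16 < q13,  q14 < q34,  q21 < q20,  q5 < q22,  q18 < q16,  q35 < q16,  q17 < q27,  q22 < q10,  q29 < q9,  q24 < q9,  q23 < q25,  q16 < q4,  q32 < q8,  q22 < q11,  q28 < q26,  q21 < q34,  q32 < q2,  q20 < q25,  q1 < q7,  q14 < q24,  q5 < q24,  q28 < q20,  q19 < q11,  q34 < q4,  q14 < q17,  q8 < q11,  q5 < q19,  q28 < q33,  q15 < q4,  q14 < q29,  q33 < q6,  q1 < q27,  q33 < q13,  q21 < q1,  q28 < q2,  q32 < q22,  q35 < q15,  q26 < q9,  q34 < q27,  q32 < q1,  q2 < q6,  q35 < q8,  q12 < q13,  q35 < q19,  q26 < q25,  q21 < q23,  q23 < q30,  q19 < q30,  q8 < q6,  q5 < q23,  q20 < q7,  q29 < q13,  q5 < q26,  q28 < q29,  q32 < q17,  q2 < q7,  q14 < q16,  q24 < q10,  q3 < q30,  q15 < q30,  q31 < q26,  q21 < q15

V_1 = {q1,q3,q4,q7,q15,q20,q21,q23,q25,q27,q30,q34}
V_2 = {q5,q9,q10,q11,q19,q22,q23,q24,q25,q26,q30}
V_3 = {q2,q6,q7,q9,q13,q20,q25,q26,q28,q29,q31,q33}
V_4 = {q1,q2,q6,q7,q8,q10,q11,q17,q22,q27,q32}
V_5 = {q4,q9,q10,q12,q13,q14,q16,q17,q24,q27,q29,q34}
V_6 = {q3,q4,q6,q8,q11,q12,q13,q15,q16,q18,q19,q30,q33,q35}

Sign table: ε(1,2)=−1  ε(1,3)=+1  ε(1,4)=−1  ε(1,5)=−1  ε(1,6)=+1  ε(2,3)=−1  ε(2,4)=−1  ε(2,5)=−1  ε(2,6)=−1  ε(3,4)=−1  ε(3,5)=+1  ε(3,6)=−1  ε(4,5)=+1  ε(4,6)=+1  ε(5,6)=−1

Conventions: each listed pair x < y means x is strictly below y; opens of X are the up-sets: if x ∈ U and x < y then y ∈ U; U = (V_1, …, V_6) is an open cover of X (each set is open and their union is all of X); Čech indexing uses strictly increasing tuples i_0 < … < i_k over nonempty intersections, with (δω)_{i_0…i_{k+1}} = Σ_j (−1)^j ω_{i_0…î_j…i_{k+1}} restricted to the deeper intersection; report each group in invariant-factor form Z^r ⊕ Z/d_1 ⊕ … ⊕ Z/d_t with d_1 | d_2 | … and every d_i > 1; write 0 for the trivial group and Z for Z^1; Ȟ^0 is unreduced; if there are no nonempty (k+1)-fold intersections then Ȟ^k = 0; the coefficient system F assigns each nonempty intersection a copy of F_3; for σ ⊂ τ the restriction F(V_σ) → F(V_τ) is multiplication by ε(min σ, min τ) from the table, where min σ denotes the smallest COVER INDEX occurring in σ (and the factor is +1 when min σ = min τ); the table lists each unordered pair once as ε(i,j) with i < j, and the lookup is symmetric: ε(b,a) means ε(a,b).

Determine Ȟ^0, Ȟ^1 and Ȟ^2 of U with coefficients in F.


Ȟ^0 ≅ 0; Ȟ^1 ≅ 0; Ȟ^2 ≅ Z/3

intersection data:
  V12={q23,q25,q30} V13={q7,q20,q25} V14={q1,q7,q27} V15={q4,q27,q34} V16={q3,q4,q15,q30} V23={q9,q25,q26} V24={q10,q11,q22} V25={q9,q10,q24} V26={q11,q19,q30} V34={q2,q6,q7} V35={q9,q13,q29} V36={q6,q13,q33} V45={q10,q17,q27} V46={q6,q8,q11} V56={q4,q12,q13,q16}
  V123={q25} V126={q30} V134={q7} V145={q27} V156={q4} V235={q9} V245={q10} V246={q11} V346={q6} V356={q13}
C dims 6,15,10; δ0: rk_F3 6; δ1: rk_F3 9
Ȟ^0 = (6 − 6) − 0 = 0, so Ȟ^0 ≅ 0
Ȟ^1 = (15 − 9) − 6 = 0, so Ȟ^1 ≅ 0
Ȟ^2 = (10 − 0) − 9 = 1, so Ȟ^2 ≅ Z/3


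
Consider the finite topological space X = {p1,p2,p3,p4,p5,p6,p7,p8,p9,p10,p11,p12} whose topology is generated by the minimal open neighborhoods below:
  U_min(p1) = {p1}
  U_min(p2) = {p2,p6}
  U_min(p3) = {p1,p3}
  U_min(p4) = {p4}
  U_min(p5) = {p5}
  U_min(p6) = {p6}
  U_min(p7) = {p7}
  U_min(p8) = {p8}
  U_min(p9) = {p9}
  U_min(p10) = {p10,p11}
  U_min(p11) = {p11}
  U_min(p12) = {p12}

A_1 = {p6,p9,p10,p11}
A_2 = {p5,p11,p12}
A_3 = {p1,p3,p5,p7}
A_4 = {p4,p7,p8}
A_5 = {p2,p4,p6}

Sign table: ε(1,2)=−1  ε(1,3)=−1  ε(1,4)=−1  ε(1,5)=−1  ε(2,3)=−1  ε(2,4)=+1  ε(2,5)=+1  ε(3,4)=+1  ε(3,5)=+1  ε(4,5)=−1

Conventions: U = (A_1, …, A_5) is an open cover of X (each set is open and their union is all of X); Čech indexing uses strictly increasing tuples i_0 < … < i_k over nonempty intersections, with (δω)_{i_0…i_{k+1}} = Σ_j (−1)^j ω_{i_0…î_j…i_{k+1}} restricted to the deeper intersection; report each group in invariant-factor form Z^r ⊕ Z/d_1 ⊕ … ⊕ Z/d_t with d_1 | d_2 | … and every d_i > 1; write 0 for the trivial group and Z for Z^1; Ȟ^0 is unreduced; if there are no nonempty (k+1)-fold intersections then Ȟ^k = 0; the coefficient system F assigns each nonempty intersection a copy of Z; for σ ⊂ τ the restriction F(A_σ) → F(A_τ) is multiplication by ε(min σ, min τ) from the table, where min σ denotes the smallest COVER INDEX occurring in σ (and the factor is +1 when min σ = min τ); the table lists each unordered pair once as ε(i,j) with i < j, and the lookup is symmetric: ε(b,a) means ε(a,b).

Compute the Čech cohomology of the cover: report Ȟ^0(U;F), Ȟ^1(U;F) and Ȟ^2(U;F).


nerve simplices:
  A12={p11} A15={p6} A23={p5} A34={p7} A45={p4}
C dims 5,5; δ0: rk 4, SNF 1^4
degree 0: 5−4−0 = 1 → Ȟ^0 ≅ Z
degree 1: 5−0−4 = 1 → Ȟ^1 ≅ Z
degree 2: 0−0−0 = 0 → Ȟ^2 ≅ 0

Ȟ^0 ≅ Z, Ȟ^1 ≅ Z and Ȟ^2 ≅ 0


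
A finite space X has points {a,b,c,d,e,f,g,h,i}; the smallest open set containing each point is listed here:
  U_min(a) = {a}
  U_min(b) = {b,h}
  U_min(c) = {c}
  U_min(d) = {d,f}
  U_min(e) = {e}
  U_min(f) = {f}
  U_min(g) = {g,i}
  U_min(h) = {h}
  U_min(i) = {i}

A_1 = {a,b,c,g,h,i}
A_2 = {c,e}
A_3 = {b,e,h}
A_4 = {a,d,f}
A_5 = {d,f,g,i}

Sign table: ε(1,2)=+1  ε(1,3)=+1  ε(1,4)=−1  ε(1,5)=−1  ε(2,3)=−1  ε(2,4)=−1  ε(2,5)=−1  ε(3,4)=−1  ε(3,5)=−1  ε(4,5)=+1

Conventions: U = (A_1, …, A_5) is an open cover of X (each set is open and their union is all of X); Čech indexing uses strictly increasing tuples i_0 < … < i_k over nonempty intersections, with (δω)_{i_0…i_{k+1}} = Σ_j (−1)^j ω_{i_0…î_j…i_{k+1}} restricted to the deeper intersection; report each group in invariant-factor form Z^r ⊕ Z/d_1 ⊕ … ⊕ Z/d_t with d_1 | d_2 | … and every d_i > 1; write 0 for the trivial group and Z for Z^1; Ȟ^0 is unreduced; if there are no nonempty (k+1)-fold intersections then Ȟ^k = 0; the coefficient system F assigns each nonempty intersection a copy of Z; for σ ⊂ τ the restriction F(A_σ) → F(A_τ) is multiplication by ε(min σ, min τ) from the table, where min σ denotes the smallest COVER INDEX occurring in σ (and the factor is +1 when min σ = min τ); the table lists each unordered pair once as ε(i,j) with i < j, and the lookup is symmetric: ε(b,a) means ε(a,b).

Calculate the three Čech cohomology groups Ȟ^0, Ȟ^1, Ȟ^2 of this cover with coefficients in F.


nerve simplices:
  A12={c} A13={b,h} A14={a} A15={g,i} A23={e} A45={d,f}
C dims 5,6; δ0: rk 5, SNF 1^4·2
degree 0: 5−5−0 = 0 → Ȟ^0 ≅ 0
degree 1: 6−0−5 = 1 plus torsion [2] → Ȟ^1 ≅ Z ⊕ Z/2
degree 2: 0−0−0 = 0 → Ȟ^2 ≅ 0

Ȟ^0 ≅ 0, Ȟ^1 ≅ Z ⊕ Z/2, Ȟ^2 ≅ 0


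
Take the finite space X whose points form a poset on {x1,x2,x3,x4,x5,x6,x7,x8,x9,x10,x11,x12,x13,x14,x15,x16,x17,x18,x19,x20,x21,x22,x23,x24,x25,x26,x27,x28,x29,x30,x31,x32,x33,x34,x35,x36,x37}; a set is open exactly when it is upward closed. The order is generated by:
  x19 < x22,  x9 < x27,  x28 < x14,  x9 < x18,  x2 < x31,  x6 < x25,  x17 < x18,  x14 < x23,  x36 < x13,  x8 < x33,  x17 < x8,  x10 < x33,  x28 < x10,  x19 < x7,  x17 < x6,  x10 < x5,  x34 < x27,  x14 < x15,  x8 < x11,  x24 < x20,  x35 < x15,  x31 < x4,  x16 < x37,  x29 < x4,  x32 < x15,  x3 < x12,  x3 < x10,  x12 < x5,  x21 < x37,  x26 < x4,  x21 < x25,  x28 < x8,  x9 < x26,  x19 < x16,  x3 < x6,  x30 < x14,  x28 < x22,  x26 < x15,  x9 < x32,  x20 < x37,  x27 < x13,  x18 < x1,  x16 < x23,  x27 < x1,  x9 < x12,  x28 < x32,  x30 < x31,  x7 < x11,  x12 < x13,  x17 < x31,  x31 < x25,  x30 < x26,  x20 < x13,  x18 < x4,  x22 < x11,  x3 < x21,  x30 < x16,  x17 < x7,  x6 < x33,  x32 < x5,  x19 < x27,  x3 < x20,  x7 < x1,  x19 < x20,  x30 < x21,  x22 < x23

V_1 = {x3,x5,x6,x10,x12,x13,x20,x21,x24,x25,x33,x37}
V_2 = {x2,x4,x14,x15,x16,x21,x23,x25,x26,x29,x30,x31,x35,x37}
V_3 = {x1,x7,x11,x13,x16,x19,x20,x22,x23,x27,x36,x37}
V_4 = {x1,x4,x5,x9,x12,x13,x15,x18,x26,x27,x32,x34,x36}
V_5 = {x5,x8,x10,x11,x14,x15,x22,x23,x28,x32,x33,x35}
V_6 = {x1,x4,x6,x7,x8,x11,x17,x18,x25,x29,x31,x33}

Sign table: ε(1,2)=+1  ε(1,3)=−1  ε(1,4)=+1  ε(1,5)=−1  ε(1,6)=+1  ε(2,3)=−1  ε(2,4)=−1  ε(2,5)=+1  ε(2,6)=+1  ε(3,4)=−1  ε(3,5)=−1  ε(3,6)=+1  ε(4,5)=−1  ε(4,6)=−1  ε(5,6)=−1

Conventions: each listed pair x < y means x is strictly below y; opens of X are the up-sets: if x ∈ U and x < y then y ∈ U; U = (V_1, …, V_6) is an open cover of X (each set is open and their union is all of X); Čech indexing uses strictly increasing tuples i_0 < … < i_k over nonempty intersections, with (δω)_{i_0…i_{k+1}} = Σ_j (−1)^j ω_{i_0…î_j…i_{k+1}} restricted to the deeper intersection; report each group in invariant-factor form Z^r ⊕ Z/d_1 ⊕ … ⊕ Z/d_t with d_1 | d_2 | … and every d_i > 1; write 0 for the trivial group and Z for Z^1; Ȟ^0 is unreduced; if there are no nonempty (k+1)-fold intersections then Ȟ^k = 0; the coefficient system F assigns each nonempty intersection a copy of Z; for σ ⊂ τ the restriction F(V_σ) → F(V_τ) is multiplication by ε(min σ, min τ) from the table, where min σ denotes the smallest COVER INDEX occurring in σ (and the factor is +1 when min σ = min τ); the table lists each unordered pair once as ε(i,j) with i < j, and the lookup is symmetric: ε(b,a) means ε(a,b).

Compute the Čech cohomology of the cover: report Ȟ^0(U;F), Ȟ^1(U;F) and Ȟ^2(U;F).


nerve of the cover:
  V12={x21,x25,x37} V13={x13,x20,x37} V14={x5,x12,x13} V15={x5,x10,x33} V16={x6,x25,x33} V23={x16,x23,x37} V24={x4,x15,x26} V25={x14,x15,x23,x35} V26={x4,x25,x29,x31} V34={x1,x13,x27,x36} V35={x11,x22,x23} V36={x1,x7,x11} V45={x5,x15,x32} V46={x1,x4,x18} V56={x8,x11,x33}
  V123={x37} V126={x25} V134={x13} V145={x5} V156={x33} V235={x23} V245={x15} V246={x4} V346={x1} V356={x11}
C dims 6,15,10; δ0: rk 6, SNF 1^5·2; δ1: rk 9, SNF 1^9
Ȟ^0 = (6 − 6) − 0 = 0, so Ȟ^0 ≅ 0
Ȟ^1 = (15 − 9) − 6 = 0 plus torsion [2], so Ȟ^1 ≅ Z/2
Ȟ^2 = (10 − 0) − 9 = 1, so Ȟ^2 ≅ Z

Ȟ^0(U;F) ≅ 0, Ȟ^1(U;F) ≅ Z/2 and Ȟ^2(U;F) ≅ Z
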